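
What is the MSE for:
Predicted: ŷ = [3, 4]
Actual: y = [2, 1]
MSE = 5

MSE = (1/2)((3-2)² + (4-1)²) = (1/2)(1 + 9) = 5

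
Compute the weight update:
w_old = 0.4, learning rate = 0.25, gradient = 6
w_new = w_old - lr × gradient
w_new = -1.1

w_new = w - η·∂L/∂w = 0.4 - 0.25×(6) = 0.4 - (1.5) = -1.1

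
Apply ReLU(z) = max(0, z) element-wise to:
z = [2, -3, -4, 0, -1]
h = [2, 0, 0, 0, 0]

ReLU applied element-wise: max(0,2)=2, max(0,-3)=0, max(0,-4)=0, max(0,0)=0, max(0,-1)=0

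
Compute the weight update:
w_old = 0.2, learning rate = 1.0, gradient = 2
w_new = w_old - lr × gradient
w_new = -1.8

w_new = w - η·∂L/∂w = 0.2 - 1.0×(2) = 0.2 - (2) = -1.8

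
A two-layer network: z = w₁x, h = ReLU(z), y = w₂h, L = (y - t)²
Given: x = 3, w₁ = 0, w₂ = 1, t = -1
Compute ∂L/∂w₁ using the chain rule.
∂L/∂w₁ = 0

Forward pass:
z = w₁x = 0×3 = 0
h = ReLU(0) = 0
y = w₂h = 1×0 = 0

Backward pass:
∂L/∂y = 2(y - t) = 2(0 - -1) = 2
∂y/∂h = w₂ = 1
∂h/∂z = 0 (ReLU derivative)
∂z/∂w₁ = x = 3

∂L/∂w₁ = 2 × 1 × 0 × 3 = 0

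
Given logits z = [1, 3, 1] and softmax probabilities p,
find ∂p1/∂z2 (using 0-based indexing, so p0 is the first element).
∂p1/∂z2 = -0.08382

p = softmax(z) = [0.1065, 0.787, 0.1065]
p1 = 0.787, p2 = 0.1065

∂p1/∂z2 = -p1 × p2 = -0.787 × 0.1065 = -0.08382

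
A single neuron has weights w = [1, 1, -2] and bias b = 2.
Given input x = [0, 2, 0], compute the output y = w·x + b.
y = 4

y = (1)(0) + (1)(2) + (-2)(0) + 2 = 4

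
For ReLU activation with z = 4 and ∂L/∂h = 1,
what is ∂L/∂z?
∂L/∂z = 1

h = ReLU(4) = 4
Since z > 0: ∂h/∂z = 1
∂L/∂z = ∂L/∂h · ∂h/∂z = 1 × 1 = 1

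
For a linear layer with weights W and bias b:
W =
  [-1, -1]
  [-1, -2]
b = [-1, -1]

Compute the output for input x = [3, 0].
y = [-4, -4]

Wx = [-1×3 + -1×0, -1×3 + -2×0]
   = [-3, -3]
y = Wx + b = [-3 + -1, -3 + -1] = [-4, -4]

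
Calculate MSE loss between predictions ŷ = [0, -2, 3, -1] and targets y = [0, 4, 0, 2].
MSE = 13.5

MSE = (1/4)((0-0)² + (-2-4)² + (3-0)² + (-1-2)²) = (1/4)(0 + 36 + 9 + 9) = 13.5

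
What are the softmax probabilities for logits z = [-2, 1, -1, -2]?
p = [0.0403, 0.8098, 0.1096, 0.0403]

exp(z) = [0.1353, 2.718, 0.3679, 0.1353]
Sum = 3.357
p = [0.0403, 0.8098, 0.1096, 0.0403]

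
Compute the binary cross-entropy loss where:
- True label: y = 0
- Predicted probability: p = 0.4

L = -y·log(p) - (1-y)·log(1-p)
L = 0.5108

L = -0·log(0.4) - 1·log(0.6) = -log(0.6) = 0.5108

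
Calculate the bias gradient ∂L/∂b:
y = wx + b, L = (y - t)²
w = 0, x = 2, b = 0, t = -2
∂L/∂b = 4

y = wx + b = (0)(2) + 0 = 0
∂L/∂y = 2(y - t) = 2(0 - -2) = 4
∂y/∂b = 1
∂L/∂b = ∂L/∂y · ∂y/∂b = 4 × 1 = 4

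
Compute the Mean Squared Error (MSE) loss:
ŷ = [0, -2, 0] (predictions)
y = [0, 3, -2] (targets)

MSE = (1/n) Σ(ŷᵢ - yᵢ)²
MSE = 9.667

MSE = (1/3)((0-0)² + (-2-3)² + (0--2)²) = (1/3)(0 + 25 + 4) = 9.667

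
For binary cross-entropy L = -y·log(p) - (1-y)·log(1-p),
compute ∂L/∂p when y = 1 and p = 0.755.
∂L/∂p = -1.325

∂L/∂p = -y/p + (1-y)/(1-p) = -1/0.755 + 0 = -1.325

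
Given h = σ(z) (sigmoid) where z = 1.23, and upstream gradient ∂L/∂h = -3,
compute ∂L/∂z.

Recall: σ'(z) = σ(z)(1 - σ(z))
∂L/∂z = -0.5251

σ(1.23) = 0.7738
σ'(1.23) = σ(1.23)(1 - σ(1.23)) = 0.7738 × 0.2262 = 0.175
∂L/∂z = ∂L/∂h · σ'(z) = -3 × 0.175 = -0.5251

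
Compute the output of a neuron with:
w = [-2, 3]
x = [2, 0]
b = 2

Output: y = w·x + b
y = -2

y = (-2)(2) + (3)(0) + 2 = -2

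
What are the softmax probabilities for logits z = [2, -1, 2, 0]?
p = [0.4576, 0.0228, 0.4576, 0.0619]

exp(z) = [7.389, 0.3679, 7.389, 1]
Sum = 16.15
p = [0.4576, 0.0228, 0.4576, 0.0619]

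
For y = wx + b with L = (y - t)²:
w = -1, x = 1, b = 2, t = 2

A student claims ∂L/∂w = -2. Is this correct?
Correct

y = (-1)(1) + 2 = 1
∂L/∂y = 2(y - t) = 2(1 - 2) = -2
∂y/∂w = x = 1
∂L/∂w = -2 × 1 = -2

Claimed value: -2
Correct: The correct gradient is -2.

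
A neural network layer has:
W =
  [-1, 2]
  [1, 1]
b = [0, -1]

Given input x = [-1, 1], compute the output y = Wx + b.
y = [3, -1]

Wx = [-1×-1 + 2×1, 1×-1 + 1×1]
   = [3, 0]
y = Wx + b = [3 + 0, 0 + -1] = [3, -1]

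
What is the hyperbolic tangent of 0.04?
0.03998

tanh(0.04) = (e^(0.04) - e^(-0.04))/(e^(0.04) + e^(-0.04)) = 0.03998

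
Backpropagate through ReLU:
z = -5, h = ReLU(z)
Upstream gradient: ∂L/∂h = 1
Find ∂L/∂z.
∂L/∂z = 0

h = ReLU(-5) = 0
Since z < 0: ∂h/∂z = 0
∂L/∂z = ∂L/∂h · ∂h/∂z = 1 × 0 = 0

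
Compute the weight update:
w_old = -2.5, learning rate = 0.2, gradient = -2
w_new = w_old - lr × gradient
w_new = -2.1

w_new = w - η·∂L/∂w = -2.5 - 0.2×(-2) = -2.5 - (-0.4) = -2.1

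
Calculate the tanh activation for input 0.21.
0.207

tanh(0.21) = (e^(0.21) - e^(-0.21))/(e^(0.21) + e^(-0.21)) = 0.207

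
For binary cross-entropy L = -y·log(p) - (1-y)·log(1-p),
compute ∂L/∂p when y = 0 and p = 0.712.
∂L/∂p = 3.472

∂L/∂p = -y/p + (1-y)/(1-p) = 0 + 1/0.288 = 3.472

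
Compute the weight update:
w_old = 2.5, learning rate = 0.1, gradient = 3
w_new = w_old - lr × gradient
w_new = 2.2

w_new = w - η·∂L/∂w = 2.5 - 0.1×(3) = 2.5 - (0.3) = 2.2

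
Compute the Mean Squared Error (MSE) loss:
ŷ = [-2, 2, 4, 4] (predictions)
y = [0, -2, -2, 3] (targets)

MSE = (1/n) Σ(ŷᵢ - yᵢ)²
MSE = 14.25

MSE = (1/4)((-2-0)² + (2--2)² + (4--2)² + (4-3)²) = (1/4)(4 + 16 + 36 + 1) = 14.25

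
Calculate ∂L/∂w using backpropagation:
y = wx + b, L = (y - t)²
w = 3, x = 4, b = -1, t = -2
∂L/∂w = 104

y = wx + b = (3)(4) + -1 = 11
∂L/∂y = 2(y - t) = 2(11 - -2) = 26
∂y/∂w = x = 4
∂L/∂w = ∂L/∂y · ∂y/∂w = 26 × 4 = 104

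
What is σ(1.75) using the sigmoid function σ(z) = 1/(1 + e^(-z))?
0.852

sigmoid(1.75) = 1/(1 + e^(-1.75)) = 1/(1 + 0.1738) = 0.852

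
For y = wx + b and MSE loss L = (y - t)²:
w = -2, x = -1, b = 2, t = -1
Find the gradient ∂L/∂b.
∂L/∂b = 10

y = wx + b = (-2)(-1) + 2 = 4
∂L/∂y = 2(y - t) = 2(4 - -1) = 10
∂y/∂b = 1
∂L/∂b = ∂L/∂y · ∂y/∂b = 10 × 1 = 10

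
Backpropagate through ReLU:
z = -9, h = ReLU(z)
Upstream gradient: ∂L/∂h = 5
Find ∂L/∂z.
∂L/∂z = 0

h = ReLU(-9) = 0
Since z < 0: ∂h/∂z = 0
∂L/∂z = ∂L/∂h · ∂h/∂z = 5 × 0 = 0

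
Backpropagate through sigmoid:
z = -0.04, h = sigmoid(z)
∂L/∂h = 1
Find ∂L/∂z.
∂L/∂z = 0.2499

σ(-0.04) = 0.49
σ'(-0.04) = σ(-0.04)(1 - σ(-0.04)) = 0.49 × 0.51 = 0.2499
∂L/∂z = ∂L/∂h · σ'(z) = 1 × 0.2499 = 0.2499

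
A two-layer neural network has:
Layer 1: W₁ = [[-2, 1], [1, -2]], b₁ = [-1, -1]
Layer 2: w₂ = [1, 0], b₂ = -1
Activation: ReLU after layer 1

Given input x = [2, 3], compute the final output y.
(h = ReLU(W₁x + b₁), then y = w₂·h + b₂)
y = -1

Layer 1 pre-activation: z₁ = [-2, -5]
After ReLU: h = [0, 0]
Layer 2 output: y = 1×0 + 0×0 + -1 = -1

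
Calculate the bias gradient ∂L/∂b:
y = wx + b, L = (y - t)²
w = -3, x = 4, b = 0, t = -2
∂L/∂b = -20

y = wx + b = (-3)(4) + 0 = -12
∂L/∂y = 2(y - t) = 2(-12 - -2) = -20
∂y/∂b = 1
∂L/∂b = ∂L/∂y · ∂y/∂b = -20 × 1 = -20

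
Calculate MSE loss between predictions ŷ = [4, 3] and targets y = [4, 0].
MSE = 4.5

MSE = (1/2)((4-4)² + (3-0)²) = (1/2)(0 + 9) = 4.5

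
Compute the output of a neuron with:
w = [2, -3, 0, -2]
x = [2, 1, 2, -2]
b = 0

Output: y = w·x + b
y = 5

y = (2)(2) + (-3)(1) + (0)(2) + (-2)(-2) + 0 = 5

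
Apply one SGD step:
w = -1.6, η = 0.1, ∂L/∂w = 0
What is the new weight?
w_new = -1.6

w_new = w - η·∂L/∂w = -1.6 - 0.1×(0) = -1.6 - (0) = -1.6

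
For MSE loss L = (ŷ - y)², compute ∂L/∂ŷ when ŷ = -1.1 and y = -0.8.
∂L/∂ŷ = -0.6

∂L/∂ŷ = 2(ŷ - y) = 2(-1.1 - -0.8) = 2(-0.3) = -0.6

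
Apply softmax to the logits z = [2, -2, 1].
p = [0.7214, 0.0132, 0.2654]

exp(z) = [7.389, 0.1353, 2.718]
Sum = 10.24
p = [0.7214, 0.0132, 0.2654]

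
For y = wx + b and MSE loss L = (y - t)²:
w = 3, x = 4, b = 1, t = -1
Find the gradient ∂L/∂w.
∂L/∂w = 112

y = wx + b = (3)(4) + 1 = 13
∂L/∂y = 2(y - t) = 2(13 - -1) = 28
∂y/∂w = x = 4
∂L/∂w = ∂L/∂y · ∂y/∂w = 28 × 4 = 112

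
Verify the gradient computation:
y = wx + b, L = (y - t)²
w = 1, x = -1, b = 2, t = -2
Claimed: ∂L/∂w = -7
Incorrect

y = (1)(-1) + 2 = 1
∂L/∂y = 2(y - t) = 2(1 - -2) = 6
∂y/∂w = x = -1
∂L/∂w = 6 × -1 = -6

Claimed value: -7
Incorrect: The correct gradient is -6.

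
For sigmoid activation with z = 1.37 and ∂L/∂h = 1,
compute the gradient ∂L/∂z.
∂L/∂z = 0.1616

σ(1.37) = 0.7974
σ'(1.37) = σ(1.37)(1 - σ(1.37)) = 0.7974 × 0.2026 = 0.1616
∂L/∂z = ∂L/∂h · σ'(z) = 1 × 0.1616 = 0.1616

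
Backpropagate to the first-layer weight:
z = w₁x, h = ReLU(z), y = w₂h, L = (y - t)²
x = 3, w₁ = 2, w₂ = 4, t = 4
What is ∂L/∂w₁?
∂L/∂w₁ = 480

Forward pass:
z = w₁x = 2×3 = 6
h = ReLU(6) = 6
y = w₂h = 4×6 = 24

Backward pass:
∂L/∂y = 2(y - t) = 2(24 - 4) = 40
∂y/∂h = w₂ = 4
∂h/∂z = 1 (ReLU derivative)
∂z/∂w₁ = x = 3

∂L/∂w₁ = 40 × 4 × 1 × 3 = 480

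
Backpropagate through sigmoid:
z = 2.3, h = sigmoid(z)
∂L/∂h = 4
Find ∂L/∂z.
∂L/∂z = 0.3313

σ(2.3) = 0.9089
σ'(2.3) = σ(2.3)(1 - σ(2.3)) = 0.9089 × 0.09112 = 0.08282
∂L/∂z = ∂L/∂h · σ'(z) = 4 × 0.08282 = 0.3313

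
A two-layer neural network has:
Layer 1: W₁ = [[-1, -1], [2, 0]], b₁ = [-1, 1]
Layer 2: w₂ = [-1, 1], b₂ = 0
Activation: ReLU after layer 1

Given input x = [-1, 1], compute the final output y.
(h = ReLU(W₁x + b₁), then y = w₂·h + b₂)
y = 0

Layer 1 pre-activation: z₁ = [-1, -1]
After ReLU: h = [0, 0]
Layer 2 output: y = -1×0 + 1×0 + 0 = 0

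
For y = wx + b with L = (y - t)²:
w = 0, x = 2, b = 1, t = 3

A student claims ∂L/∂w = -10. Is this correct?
Incorrect

y = (0)(2) + 1 = 1
∂L/∂y = 2(y - t) = 2(1 - 3) = -4
∂y/∂w = x = 2
∂L/∂w = -4 × 2 = -8

Claimed value: -10
Incorrect: The correct gradient is -8.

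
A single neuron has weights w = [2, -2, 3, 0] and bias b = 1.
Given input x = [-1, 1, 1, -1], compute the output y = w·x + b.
y = 0

y = (2)(-1) + (-2)(1) + (3)(1) + (0)(-1) + 1 = 0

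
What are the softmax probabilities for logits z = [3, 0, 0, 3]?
p = [0.4763, 0.0237, 0.0237, 0.4763]

exp(z) = [20.09, 1, 1, 20.09]
Sum = 42.17
p = [0.4763, 0.0237, 0.0237, 0.4763]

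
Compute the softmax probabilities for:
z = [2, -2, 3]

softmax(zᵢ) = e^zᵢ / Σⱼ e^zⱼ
p = [0.2676, 0.0049, 0.7275]

exp(z) = [7.389, 0.1353, 20.09]
Sum = 27.61
p = [0.2676, 0.0049, 0.7275]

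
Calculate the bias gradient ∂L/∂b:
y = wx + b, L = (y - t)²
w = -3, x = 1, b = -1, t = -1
∂L/∂b = -6

y = wx + b = (-3)(1) + -1 = -4
∂L/∂y = 2(y - t) = 2(-4 - -1) = -6
∂y/∂b = 1
∂L/∂b = ∂L/∂y · ∂y/∂b = -6 × 1 = -6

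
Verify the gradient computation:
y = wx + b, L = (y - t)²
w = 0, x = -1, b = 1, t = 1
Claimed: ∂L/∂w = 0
Correct

y = (0)(-1) + 1 = 1
∂L/∂y = 2(y - t) = 2(1 - 1) = 0
∂y/∂w = x = -1
∂L/∂w = 0 × -1 = 0

Claimed value: 0
Correct: The correct gradient is 0.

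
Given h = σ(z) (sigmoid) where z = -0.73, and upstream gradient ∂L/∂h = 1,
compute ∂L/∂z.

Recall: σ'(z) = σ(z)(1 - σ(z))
∂L/∂z = 0.2194

σ(-0.73) = 0.3252
σ'(-0.73) = σ(-0.73)(1 - σ(-0.73)) = 0.3252 × 0.6748 = 0.2194
∂L/∂z = ∂L/∂h · σ'(z) = 1 × 0.2194 = 0.2194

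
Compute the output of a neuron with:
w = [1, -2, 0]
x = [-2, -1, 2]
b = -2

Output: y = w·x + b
y = -2

y = (1)(-2) + (-2)(-1) + (0)(2) + -2 = -2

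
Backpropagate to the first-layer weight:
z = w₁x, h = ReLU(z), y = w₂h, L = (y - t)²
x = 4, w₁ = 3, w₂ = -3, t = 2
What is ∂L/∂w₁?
∂L/∂w₁ = 912

Forward pass:
z = w₁x = 3×4 = 12
h = ReLU(12) = 12
y = w₂h = -3×12 = -36

Backward pass:
∂L/∂y = 2(y - t) = 2(-36 - 2) = -76
∂y/∂h = w₂ = -3
∂h/∂z = 1 (ReLU derivative)
∂z/∂w₁ = x = 4

∂L/∂w₁ = -76 × -3 × 1 × 4 = 912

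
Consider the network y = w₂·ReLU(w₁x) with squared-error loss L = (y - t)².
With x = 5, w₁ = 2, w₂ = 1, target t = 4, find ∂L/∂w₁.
∂L/∂w₁ = 60

Forward pass:
z = w₁x = 2×5 = 10
h = ReLU(10) = 10
y = w₂h = 1×10 = 10

Backward pass:
∂L/∂y = 2(y - t) = 2(10 - 4) = 12
∂y/∂h = w₂ = 1
∂h/∂z = 1 (ReLU derivative)
∂z/∂w₁ = x = 5

∂L/∂w₁ = 12 × 1 × 1 × 5 = 60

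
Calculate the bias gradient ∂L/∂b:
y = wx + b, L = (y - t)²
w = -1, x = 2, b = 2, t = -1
∂L/∂b = 2

y = wx + b = (-1)(2) + 2 = 0
∂L/∂y = 2(y - t) = 2(0 - -1) = 2
∂y/∂b = 1
∂L/∂b = ∂L/∂y · ∂y/∂b = 2 × 1 = 2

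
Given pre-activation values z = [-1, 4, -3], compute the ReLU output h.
h = [0, 4, 0]

ReLU applied element-wise: max(0,-1)=0, max(0,4)=4, max(0,-3)=0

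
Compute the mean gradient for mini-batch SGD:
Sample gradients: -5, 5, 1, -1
Average gradient = 0

Average = (1/4)(-5 + 5 + 1 + -1) = 0/4 = 0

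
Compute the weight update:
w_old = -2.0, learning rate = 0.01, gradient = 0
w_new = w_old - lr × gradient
w_new = -2

w_new = w - η·∂L/∂w = -2.0 - 0.01×(0) = -2.0 - (0) = -2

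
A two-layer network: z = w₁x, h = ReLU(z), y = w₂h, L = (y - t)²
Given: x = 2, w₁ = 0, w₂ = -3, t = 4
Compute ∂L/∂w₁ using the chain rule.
∂L/∂w₁ = 0

Forward pass:
z = w₁x = 0×2 = 0
h = ReLU(0) = 0
y = w₂h = -3×0 = 0

Backward pass:
∂L/∂y = 2(y - t) = 2(0 - 4) = -8
∂y/∂h = w₂ = -3
∂h/∂z = 0 (ReLU derivative)
∂z/∂w₁ = x = 2

∂L/∂w₁ = -8 × -3 × 0 × 2 = 0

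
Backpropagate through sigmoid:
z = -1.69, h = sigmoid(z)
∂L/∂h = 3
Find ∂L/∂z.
∂L/∂z = 0.3945

σ(-1.69) = 0.1558
σ'(-1.69) = σ(-1.69)(1 - σ(-1.69)) = 0.1558 × 0.8442 = 0.1315
∂L/∂z = ∂L/∂h · σ'(z) = 3 × 0.1315 = 0.3945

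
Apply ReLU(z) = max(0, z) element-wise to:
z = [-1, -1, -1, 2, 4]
h = [0, 0, 0, 2, 4]

ReLU applied element-wise: max(0,-1)=0, max(0,-1)=0, max(0,-1)=0, max(0,2)=2, max(0,4)=4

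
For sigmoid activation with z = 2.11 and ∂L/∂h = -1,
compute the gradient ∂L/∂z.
∂L/∂z = -0.09644

σ(2.11) = 0.8919
σ'(2.11) = σ(2.11)(1 - σ(2.11)) = 0.8919 × 0.1081 = 0.09644
∂L/∂z = ∂L/∂h · σ'(z) = -1 × 0.09644 = -0.09644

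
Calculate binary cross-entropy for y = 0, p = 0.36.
L = 0.4463

L = -0·log(0.36) - 1·log(0.64) = -log(0.64) = 0.4463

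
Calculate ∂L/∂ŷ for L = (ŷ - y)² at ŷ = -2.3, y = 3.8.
∂L/∂ŷ = -12.2

∂L/∂ŷ = 2(ŷ - y) = 2(-2.3 - 3.8) = 2(-6.1) = -12.2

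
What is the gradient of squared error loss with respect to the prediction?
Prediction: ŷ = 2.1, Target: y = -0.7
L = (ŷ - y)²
∂L/∂ŷ = 5.6

∂L/∂ŷ = 2(ŷ - y) = 2(2.1 - -0.7) = 2(2.8) = 5.6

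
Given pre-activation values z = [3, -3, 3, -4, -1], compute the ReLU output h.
h = [3, 0, 3, 0, 0]

ReLU applied element-wise: max(0,3)=3, max(0,-3)=0, max(0,3)=3, max(0,-4)=0, max(0,-1)=0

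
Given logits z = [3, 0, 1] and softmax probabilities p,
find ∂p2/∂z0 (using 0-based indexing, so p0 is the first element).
∂p2/∂z0 = -0.09636

p = softmax(z) = [0.8438, 0.04201, 0.1142]
p2 = 0.1142, p0 = 0.8438

∂p2/∂z0 = -p2 × p0 = -0.1142 × 0.8438 = -0.09636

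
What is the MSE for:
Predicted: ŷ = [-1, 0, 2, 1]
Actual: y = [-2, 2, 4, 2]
MSE = 2.5

MSE = (1/4)((-1--2)² + (0-2)² + (2-4)² + (1-2)²) = (1/4)(1 + 4 + 4 + 1) = 2.5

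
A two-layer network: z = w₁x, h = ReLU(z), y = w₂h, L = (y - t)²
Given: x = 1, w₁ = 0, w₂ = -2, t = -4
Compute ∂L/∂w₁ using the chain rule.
∂L/∂w₁ = 0

Forward pass:
z = w₁x = 0×1 = 0
h = ReLU(0) = 0
y = w₂h = -2×0 = 0

Backward pass:
∂L/∂y = 2(y - t) = 2(0 - -4) = 8
∂y/∂h = w₂ = -2
∂h/∂z = 0 (ReLU derivative)
∂z/∂w₁ = x = 1

∂L/∂w₁ = 8 × -2 × 0 × 1 = 0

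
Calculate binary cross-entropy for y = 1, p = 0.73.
L = 0.3147

L = -1·log(0.73) - 0·log(0.27) = -log(0.73) = 0.3147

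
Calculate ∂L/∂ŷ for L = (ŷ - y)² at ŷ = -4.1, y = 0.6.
∂L/∂ŷ = -9.4

∂L/∂ŷ = 2(ŷ - y) = 2(-4.1 - 0.6) = 2(-4.7) = -9.4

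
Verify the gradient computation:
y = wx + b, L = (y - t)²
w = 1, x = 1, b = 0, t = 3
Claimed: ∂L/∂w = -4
Correct

y = (1)(1) + 0 = 1
∂L/∂y = 2(y - t) = 2(1 - 3) = -4
∂y/∂w = x = 1
∂L/∂w = -4 × 1 = -4

Claimed value: -4
Correct: The correct gradient is -4.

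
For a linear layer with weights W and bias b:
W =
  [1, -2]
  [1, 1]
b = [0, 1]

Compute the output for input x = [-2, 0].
y = [-2, -1]

Wx = [1×-2 + -2×0, 1×-2 + 1×0]
   = [-2, -2]
y = Wx + b = [-2 + 0, -2 + 1] = [-2, -1]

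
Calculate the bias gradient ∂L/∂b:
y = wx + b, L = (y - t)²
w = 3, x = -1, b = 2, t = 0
∂L/∂b = -2

y = wx + b = (3)(-1) + 2 = -1
∂L/∂y = 2(y - t) = 2(-1 - 0) = -2
∂y/∂b = 1
∂L/∂b = ∂L/∂y · ∂y/∂b = -2 × 1 = -2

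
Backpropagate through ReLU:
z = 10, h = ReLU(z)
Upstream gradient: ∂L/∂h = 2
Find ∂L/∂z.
∂L/∂z = 2

h = ReLU(10) = 10
Since z > 0: ∂h/∂z = 1
∂L/∂z = ∂L/∂h · ∂h/∂z = 2 × 1 = 2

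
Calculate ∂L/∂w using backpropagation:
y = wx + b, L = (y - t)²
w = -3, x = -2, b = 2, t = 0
∂L/∂w = -32

y = wx + b = (-3)(-2) + 2 = 8
∂L/∂y = 2(y - t) = 2(8 - 0) = 16
∂y/∂w = x = -2
∂L/∂w = ∂L/∂y · ∂y/∂w = 16 × -2 = -32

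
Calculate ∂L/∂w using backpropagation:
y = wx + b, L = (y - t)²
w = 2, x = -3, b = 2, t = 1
∂L/∂w = 30

y = wx + b = (2)(-3) + 2 = -4
∂L/∂y = 2(y - t) = 2(-4 - 1) = -10
∂y/∂w = x = -3
∂L/∂w = ∂L/∂y · ∂y/∂w = -10 × -3 = 30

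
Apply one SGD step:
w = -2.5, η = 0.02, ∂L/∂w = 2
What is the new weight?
w_new = -2.54

w_new = w - η·∂L/∂w = -2.5 - 0.02×(2) = -2.5 - (0.04) = -2.54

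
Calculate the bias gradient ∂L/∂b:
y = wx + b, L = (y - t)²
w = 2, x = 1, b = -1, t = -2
∂L/∂b = 6

y = wx + b = (2)(1) + -1 = 1
∂L/∂y = 2(y - t) = 2(1 - -2) = 6
∂y/∂b = 1
∂L/∂b = ∂L/∂y · ∂y/∂b = 6 × 1 = 6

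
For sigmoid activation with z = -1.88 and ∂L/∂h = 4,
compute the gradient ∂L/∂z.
∂L/∂z = 0.4594

σ(-1.88) = 0.1324
σ'(-1.88) = σ(-1.88)(1 - σ(-1.88)) = 0.1324 × 0.8676 = 0.1149
∂L/∂z = ∂L/∂h · σ'(z) = 4 × 0.1149 = 0.4594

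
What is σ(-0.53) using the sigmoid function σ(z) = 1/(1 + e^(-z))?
0.3705

sigmoid(-0.53) = 1/(1 + e^(0.53)) = 1/(1 + 1.699) = 0.3705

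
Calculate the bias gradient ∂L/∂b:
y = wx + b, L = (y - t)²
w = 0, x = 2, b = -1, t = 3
∂L/∂b = -8

y = wx + b = (0)(2) + -1 = -1
∂L/∂y = 2(y - t) = 2(-1 - 3) = -8
∂y/∂b = 1
∂L/∂b = ∂L/∂y · ∂y/∂b = -8 × 1 = -8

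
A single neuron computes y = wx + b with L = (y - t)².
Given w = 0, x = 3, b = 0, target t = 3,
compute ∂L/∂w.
∂L/∂w = -18

y = wx + b = (0)(3) + 0 = 0
∂L/∂y = 2(y - t) = 2(0 - 3) = -6
∂y/∂w = x = 3
∂L/∂w = ∂L/∂y · ∂y/∂w = -6 × 3 = -18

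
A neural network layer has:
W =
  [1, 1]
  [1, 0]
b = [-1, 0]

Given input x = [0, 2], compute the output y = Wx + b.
y = [1, 0]

Wx = [1×0 + 1×2, 1×0 + 0×2]
   = [2, 0]
y = Wx + b = [2 + -1, 0 + 0] = [1, 0]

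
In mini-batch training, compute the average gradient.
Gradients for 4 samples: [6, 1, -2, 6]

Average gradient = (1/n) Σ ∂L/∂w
Average gradient = 2.75

Average = (1/4)(6 + 1 + -2 + 6) = 11/4 = 2.75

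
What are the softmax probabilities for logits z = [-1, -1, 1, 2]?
p = [0.0339, 0.0339, 0.2507, 0.6815]

exp(z) = [0.3679, 0.3679, 2.718, 7.389]
Sum = 10.84
p = [0.0339, 0.0339, 0.2507, 0.6815]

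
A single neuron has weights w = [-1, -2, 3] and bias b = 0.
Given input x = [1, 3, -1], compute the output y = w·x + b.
y = -10

y = (-1)(1) + (-2)(3) + (3)(-1) + 0 = -10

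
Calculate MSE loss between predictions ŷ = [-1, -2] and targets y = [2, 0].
MSE = 6.5

MSE = (1/2)((-1-2)² + (-2-0)²) = (1/2)(9 + 4) = 6.5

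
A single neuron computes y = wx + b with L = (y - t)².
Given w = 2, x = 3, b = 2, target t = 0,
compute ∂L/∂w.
∂L/∂w = 48

y = wx + b = (2)(3) + 2 = 8
∂L/∂y = 2(y - t) = 2(8 - 0) = 16
∂y/∂w = x = 3
∂L/∂w = ∂L/∂y · ∂y/∂w = 16 × 3 = 48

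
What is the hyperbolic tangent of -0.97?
-0.7487

tanh(-0.97) = (e^(-0.97) - e^(0.97))/(e^(-0.97) + e^(0.97)) = -0.7487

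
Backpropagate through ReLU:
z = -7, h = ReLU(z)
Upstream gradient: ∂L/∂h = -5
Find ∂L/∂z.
∂L/∂z = 0

h = ReLU(-7) = 0
Since z < 0: ∂h/∂z = 0
∂L/∂z = ∂L/∂h · ∂h/∂z = -5 × 0 = 0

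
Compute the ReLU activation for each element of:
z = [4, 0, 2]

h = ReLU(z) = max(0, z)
h = [4, 0, 2]

ReLU applied element-wise: max(0,4)=4, max(0,0)=0, max(0,2)=2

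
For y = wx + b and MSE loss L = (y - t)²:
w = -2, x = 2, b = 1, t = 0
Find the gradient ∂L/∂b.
∂L/∂b = -6

y = wx + b = (-2)(2) + 1 = -3
∂L/∂y = 2(y - t) = 2(-3 - 0) = -6
∂y/∂b = 1
∂L/∂b = ∂L/∂y · ∂y/∂b = -6 × 1 = -6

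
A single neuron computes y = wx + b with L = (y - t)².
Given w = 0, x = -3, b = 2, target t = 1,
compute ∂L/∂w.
∂L/∂w = -6

y = wx + b = (0)(-3) + 2 = 2
∂L/∂y = 2(y - t) = 2(2 - 1) = 2
∂y/∂w = x = -3
∂L/∂w = ∂L/∂y · ∂y/∂w = 2 × -3 = -6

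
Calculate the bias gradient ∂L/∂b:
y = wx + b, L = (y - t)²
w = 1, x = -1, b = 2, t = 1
∂L/∂b = 0

y = wx + b = (1)(-1) + 2 = 1
∂L/∂y = 2(y - t) = 2(1 - 1) = 0
∂y/∂b = 1
∂L/∂b = ∂L/∂y · ∂y/∂b = 0 × 1 = 0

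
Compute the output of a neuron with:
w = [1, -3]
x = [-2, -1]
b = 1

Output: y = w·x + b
y = 2

y = (1)(-2) + (-3)(-1) + 1 = 2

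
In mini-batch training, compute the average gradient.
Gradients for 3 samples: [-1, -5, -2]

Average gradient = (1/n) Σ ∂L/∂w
Average gradient = -2.667

Average = (1/3)(-1 + -5 + -2) = -8/3 = -2.667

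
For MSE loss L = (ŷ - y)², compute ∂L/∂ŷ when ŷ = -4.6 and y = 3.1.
∂L/∂ŷ = -15.4

∂L/∂ŷ = 2(ŷ - y) = 2(-4.6 - 3.1) = 2(-7.7) = -15.4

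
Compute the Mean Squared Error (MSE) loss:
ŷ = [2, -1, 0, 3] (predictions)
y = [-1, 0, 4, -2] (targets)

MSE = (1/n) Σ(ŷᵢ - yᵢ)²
MSE = 12.75

MSE = (1/4)((2--1)² + (-1-0)² + (0-4)² + (3--2)²) = (1/4)(9 + 1 + 16 + 25) = 12.75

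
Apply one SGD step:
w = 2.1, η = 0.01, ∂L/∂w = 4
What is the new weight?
w_new = 2.06

w_new = w - η·∂L/∂w = 2.1 - 0.01×(4) = 2.1 - (0.04) = 2.06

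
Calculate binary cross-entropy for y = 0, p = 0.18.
L = 0.1985

L = -0·log(0.18) - 1·log(0.82) = -log(0.82) = 0.1985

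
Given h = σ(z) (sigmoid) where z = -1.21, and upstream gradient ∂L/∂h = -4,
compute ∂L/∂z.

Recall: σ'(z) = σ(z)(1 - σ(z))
∂L/∂z = -0.7078

σ(-1.21) = 0.2297
σ'(-1.21) = σ(-1.21)(1 - σ(-1.21)) = 0.2297 × 0.7703 = 0.1769
∂L/∂z = ∂L/∂h · σ'(z) = -4 × 0.1769 = -0.7078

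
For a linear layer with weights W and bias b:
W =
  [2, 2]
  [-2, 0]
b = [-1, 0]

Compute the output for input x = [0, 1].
y = [1, 0]

Wx = [2×0 + 2×1, -2×0 + 0×1]
   = [2, 0]
y = Wx + b = [2 + -1, 0 + 0] = [1, 0]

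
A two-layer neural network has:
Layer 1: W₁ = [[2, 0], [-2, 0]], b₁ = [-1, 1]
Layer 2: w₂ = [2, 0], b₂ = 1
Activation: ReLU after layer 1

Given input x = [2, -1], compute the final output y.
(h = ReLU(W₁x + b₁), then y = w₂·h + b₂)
y = 7

Layer 1 pre-activation: z₁ = [3, -3]
After ReLU: h = [3, 0]
Layer 2 output: y = 2×3 + 0×0 + 1 = 7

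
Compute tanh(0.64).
0.5649

tanh(0.64) = (e^(0.64) - e^(-0.64))/(e^(0.64) + e^(-0.64)) = 0.5649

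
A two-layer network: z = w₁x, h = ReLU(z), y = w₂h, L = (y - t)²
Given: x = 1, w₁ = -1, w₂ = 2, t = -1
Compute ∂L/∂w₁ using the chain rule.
∂L/∂w₁ = 0

Forward pass:
z = w₁x = -1×1 = -1
h = ReLU(-1) = 0
y = w₂h = 2×0 = 0

Backward pass:
∂L/∂y = 2(y - t) = 2(0 - -1) = 2
∂y/∂h = w₂ = 2
∂h/∂z = 0 (ReLU derivative)
∂z/∂w₁ = x = 1

∂L/∂w₁ = 2 × 2 × 0 × 1 = 0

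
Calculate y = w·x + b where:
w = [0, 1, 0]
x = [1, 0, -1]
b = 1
y = 1

y = (0)(1) + (1)(0) + (0)(-1) + 1 = 1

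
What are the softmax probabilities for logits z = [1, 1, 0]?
p = [0.4223, 0.4223, 0.1554]

exp(z) = [2.718, 2.718, 1]
Sum = 6.437
p = [0.4223, 0.4223, 0.1554]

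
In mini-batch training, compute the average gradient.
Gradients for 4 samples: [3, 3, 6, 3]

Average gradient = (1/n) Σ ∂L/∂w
Average gradient = 3.75

Average = (1/4)(3 + 3 + 6 + 3) = 15/4 = 3.75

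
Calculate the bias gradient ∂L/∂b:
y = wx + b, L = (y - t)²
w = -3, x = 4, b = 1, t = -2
∂L/∂b = -18

y = wx + b = (-3)(4) + 1 = -11
∂L/∂y = 2(y - t) = 2(-11 - -2) = -18
∂y/∂b = 1
∂L/∂b = ∂L/∂y · ∂y/∂b = -18 × 1 = -18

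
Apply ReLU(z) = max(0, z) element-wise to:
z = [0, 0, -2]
h = [0, 0, 0]

ReLU applied element-wise: max(0,0)=0, max(0,0)=0, max(0,-2)=0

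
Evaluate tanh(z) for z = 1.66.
0.9302

tanh(1.66) = (e^(1.66) - e^(-1.66))/(e^(1.66) + e^(-1.66)) = 0.9302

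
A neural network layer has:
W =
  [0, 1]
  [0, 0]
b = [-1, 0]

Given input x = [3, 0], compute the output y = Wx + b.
y = [-1, 0]

Wx = [0×3 + 1×0, 0×3 + 0×0]
   = [0, 0]
y = Wx + b = [0 + -1, 0 + 0] = [-1, 0]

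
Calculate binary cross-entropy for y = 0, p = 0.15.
L = 0.1625

L = -0·log(0.15) - 1·log(0.85) = -log(0.85) = 0.1625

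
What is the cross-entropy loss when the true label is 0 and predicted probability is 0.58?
L = 0.8675

L = -0·log(0.58) - 1·log(0.42) = -log(0.42) = 0.8675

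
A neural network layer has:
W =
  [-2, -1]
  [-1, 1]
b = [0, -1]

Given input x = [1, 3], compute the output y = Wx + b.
y = [-5, 1]

Wx = [-2×1 + -1×3, -1×1 + 1×3]
   = [-5, 2]
y = Wx + b = [-5 + 0, 2 + -1] = [-5, 1]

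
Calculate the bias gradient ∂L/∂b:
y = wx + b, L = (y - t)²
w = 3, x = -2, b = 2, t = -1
∂L/∂b = -6

y = wx + b = (3)(-2) + 2 = -4
∂L/∂y = 2(y - t) = 2(-4 - -1) = -6
∂y/∂b = 1
∂L/∂b = ∂L/∂y · ∂y/∂b = -6 × 1 = -6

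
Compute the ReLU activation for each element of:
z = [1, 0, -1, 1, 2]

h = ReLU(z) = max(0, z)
h = [1, 0, 0, 1, 2]

ReLU applied element-wise: max(0,1)=1, max(0,0)=0, max(0,-1)=0, max(0,1)=1, max(0,2)=2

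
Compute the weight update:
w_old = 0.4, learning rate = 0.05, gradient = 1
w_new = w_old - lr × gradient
w_new = 0.35

w_new = w - η·∂L/∂w = 0.4 - 0.05×(1) = 0.4 - (0.05) = 0.35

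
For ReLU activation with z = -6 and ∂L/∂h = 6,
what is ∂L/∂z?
∂L/∂z = 0

h = ReLU(-6) = 0
Since z < 0: ∂h/∂z = 0
∂L/∂z = ∂L/∂h · ∂h/∂z = 6 × 0 = 0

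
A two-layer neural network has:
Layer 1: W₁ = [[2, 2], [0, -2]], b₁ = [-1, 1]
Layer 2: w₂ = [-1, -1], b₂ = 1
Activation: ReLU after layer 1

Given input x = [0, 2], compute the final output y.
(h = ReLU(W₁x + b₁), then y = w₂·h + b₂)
y = -2

Layer 1 pre-activation: z₁ = [3, -3]
After ReLU: h = [3, 0]
Layer 2 output: y = -1×3 + -1×0 + 1 = -2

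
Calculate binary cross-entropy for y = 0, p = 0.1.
L = 0.1054

L = -0·log(0.1) - 1·log(0.9) = -log(0.9) = 0.1054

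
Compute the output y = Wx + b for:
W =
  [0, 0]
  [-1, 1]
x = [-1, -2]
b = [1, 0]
y = [1, -1]

Wx = [0×-1 + 0×-2, -1×-1 + 1×-2]
   = [0, -1]
y = Wx + b = [0 + 1, -1 + 0] = [1, -1]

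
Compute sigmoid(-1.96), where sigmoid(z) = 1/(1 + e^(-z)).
0.1235

sigmoid(-1.96) = 1/(1 + e^(1.96)) = 1/(1 + 7.099) = 0.1235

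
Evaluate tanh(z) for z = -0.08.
-0.07983

tanh(-0.08) = (e^(-0.08) - e^(0.08))/(e^(-0.08) + e^(0.08)) = -0.07983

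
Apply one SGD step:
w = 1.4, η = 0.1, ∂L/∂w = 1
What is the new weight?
w_new = 1.3

w_new = w - η·∂L/∂w = 1.4 - 0.1×(1) = 1.4 - (0.1) = 1.3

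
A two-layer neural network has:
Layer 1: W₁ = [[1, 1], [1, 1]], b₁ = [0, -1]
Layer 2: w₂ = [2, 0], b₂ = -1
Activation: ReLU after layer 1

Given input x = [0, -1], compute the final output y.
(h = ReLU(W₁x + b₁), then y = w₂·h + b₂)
y = -1

Layer 1 pre-activation: z₁ = [-1, -2]
After ReLU: h = [0, 0]
Layer 2 output: y = 2×0 + 0×0 + -1 = -1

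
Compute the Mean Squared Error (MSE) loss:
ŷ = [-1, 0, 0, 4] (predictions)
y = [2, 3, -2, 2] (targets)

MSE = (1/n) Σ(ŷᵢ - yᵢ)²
MSE = 6.5

MSE = (1/4)((-1-2)² + (0-3)² + (0--2)² + (4-2)²) = (1/4)(9 + 9 + 4 + 4) = 6.5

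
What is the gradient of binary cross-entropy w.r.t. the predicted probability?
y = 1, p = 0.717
∂L/∂p = -1.395

∂L/∂p = -y/p + (1-y)/(1-p) = -1/0.717 + 0 = -1.395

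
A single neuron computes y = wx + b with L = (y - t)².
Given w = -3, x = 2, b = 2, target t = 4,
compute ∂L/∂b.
∂L/∂b = -16

y = wx + b = (-3)(2) + 2 = -4
∂L/∂y = 2(y - t) = 2(-4 - 4) = -16
∂y/∂b = 1
∂L/∂b = ∂L/∂y · ∂y/∂b = -16 × 1 = -16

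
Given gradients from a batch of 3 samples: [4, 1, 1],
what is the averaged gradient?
Average gradient = 2

Average = (1/3)(4 + 1 + 1) = 6/3 = 2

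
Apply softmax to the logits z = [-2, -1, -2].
p = [0.2119, 0.5761, 0.2119]

exp(z) = [0.1353, 0.3679, 0.1353]
Sum = 0.6386
p = [0.2119, 0.5761, 0.2119]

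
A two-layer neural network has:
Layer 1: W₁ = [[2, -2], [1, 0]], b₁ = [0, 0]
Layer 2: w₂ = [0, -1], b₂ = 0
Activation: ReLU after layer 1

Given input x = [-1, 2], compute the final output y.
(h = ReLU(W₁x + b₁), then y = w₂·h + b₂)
y = 0

Layer 1 pre-activation: z₁ = [-6, -1]
After ReLU: h = [0, 0]
Layer 2 output: y = 0×0 + -1×0 + 0 = 0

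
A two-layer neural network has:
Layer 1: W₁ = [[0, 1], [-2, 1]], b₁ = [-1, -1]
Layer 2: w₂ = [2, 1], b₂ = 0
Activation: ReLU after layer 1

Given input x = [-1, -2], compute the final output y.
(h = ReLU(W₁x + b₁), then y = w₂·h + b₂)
y = 0

Layer 1 pre-activation: z₁ = [-3, -1]
After ReLU: h = [0, 0]
Layer 2 output: y = 2×0 + 1×0 + 0 = 0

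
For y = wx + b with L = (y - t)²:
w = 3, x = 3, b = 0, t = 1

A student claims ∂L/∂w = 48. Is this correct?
Correct

y = (3)(3) + 0 = 9
∂L/∂y = 2(y - t) = 2(9 - 1) = 16
∂y/∂w = x = 3
∂L/∂w = 16 × 3 = 48

Claimed value: 48
Correct: The correct gradient is 48.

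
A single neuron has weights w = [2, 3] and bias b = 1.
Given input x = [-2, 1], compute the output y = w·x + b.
y = 0

y = (2)(-2) + (3)(1) + 1 = 0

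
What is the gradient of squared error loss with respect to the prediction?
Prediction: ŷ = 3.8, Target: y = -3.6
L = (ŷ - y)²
∂L/∂ŷ = 14.8

∂L/∂ŷ = 2(ŷ - y) = 2(3.8 - -3.6) = 2(7.4) = 14.8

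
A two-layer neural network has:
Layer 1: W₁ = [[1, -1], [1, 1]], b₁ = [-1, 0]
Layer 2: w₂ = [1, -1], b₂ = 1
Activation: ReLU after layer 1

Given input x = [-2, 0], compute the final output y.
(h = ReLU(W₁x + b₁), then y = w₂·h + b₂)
y = 1

Layer 1 pre-activation: z₁ = [-3, -2]
After ReLU: h = [0, 0]
Layer 2 output: y = 1×0 + -1×0 + 1 = 1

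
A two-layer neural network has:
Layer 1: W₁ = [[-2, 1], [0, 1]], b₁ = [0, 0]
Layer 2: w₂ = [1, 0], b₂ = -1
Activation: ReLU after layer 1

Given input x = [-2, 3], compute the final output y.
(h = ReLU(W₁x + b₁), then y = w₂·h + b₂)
y = 6

Layer 1 pre-activation: z₁ = [7, 3]
After ReLU: h = [7, 3]
Layer 2 output: y = 1×7 + 0×3 + -1 = 6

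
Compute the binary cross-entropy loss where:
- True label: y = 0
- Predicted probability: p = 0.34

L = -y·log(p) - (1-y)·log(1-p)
L = 0.4155

L = -0·log(0.34) - 1·log(0.66) = -log(0.66) = 0.4155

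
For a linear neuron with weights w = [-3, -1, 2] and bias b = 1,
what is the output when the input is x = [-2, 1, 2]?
y = 10

y = (-3)(-2) + (-1)(1) + (2)(2) + 1 = 10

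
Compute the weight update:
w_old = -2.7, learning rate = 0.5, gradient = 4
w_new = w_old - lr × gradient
w_new = -4.7

w_new = w - η·∂L/∂w = -2.7 - 0.5×(4) = -2.7 - (2) = -4.7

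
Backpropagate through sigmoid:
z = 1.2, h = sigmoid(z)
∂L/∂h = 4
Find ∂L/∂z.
∂L/∂z = 0.7116

σ(1.2) = 0.7685
σ'(1.2) = σ(1.2)(1 - σ(1.2)) = 0.7685 × 0.2315 = 0.1779
∂L/∂z = ∂L/∂h · σ'(z) = 4 × 0.1779 = 0.7116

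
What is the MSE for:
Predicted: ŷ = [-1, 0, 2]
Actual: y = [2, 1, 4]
MSE = 4.667

MSE = (1/3)((-1-2)² + (0-1)² + (2-4)²) = (1/3)(9 + 1 + 4) = 4.667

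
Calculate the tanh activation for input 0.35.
0.3364

tanh(0.35) = (e^(0.35) - e^(-0.35))/(e^(0.35) + e^(-0.35)) = 0.3364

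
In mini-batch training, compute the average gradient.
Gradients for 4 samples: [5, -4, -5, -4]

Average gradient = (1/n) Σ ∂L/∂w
Average gradient = -2

Average = (1/4)(5 + -4 + -5 + -4) = -8/4 = -2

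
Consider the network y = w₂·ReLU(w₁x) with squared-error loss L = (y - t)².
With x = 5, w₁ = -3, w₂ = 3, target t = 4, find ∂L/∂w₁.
∂L/∂w₁ = 0

Forward pass:
z = w₁x = -3×5 = -15
h = ReLU(-15) = 0
y = w₂h = 3×0 = 0

Backward pass:
∂L/∂y = 2(y - t) = 2(0 - 4) = -8
∂y/∂h = w₂ = 3
∂h/∂z = 0 (ReLU derivative)
∂z/∂w₁ = x = 5

∂L/∂w₁ = -8 × 3 × 0 × 5 = 0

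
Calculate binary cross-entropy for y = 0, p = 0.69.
L = 1.171

L = -0·log(0.69) - 1·log(0.31) = -log(0.31) = 1.171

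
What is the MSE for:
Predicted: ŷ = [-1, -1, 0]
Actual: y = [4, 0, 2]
MSE = 10

MSE = (1/3)((-1-4)² + (-1-0)² + (0-2)²) = (1/3)(25 + 1 + 4) = 10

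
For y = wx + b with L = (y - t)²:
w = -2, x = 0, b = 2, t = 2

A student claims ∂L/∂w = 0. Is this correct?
Correct

y = (-2)(0) + 2 = 2
∂L/∂y = 2(y - t) = 2(2 - 2) = 0
∂y/∂w = x = 0
∂L/∂w = 0 × 0 = 0

Claimed value: 0
Correct: The correct gradient is 0.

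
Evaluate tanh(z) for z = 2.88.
0.9937

tanh(2.88) = (e^(2.88) - e^(-2.88))/(e^(2.88) + e^(-2.88)) = 0.9937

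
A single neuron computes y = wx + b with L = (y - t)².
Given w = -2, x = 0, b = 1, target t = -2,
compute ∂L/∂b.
∂L/∂b = 6

y = wx + b = (-2)(0) + 1 = 1
∂L/∂y = 2(y - t) = 2(1 - -2) = 6
∂y/∂b = 1
∂L/∂b = ∂L/∂y · ∂y/∂b = 6 × 1 = 6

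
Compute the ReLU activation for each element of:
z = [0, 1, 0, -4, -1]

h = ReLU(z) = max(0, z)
h = [0, 1, 0, 0, 0]

ReLU applied element-wise: max(0,0)=0, max(0,1)=1, max(0,0)=0, max(0,-4)=0, max(0,-1)=0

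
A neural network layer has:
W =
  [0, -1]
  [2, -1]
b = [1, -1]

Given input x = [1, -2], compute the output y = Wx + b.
y = [3, 3]

Wx = [0×1 + -1×-2, 2×1 + -1×-2]
   = [2, 4]
y = Wx + b = [2 + 1, 4 + -1] = [3, 3]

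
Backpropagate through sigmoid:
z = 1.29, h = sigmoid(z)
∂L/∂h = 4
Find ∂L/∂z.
∂L/∂z = 0.677

σ(1.29) = 0.7841
σ'(1.29) = σ(1.29)(1 - σ(1.29)) = 0.7841 × 0.2159 = 0.1693
∂L/∂z = ∂L/∂h · σ'(z) = 4 × 0.1693 = 0.677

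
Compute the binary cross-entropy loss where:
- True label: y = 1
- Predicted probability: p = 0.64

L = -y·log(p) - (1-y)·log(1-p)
L = 0.4463

L = -1·log(0.64) - 0·log(0.36) = -log(0.64) = 0.4463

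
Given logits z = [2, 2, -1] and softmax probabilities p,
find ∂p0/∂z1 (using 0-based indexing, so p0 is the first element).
∂p0/∂z1 = -0.238

p = softmax(z) = [0.4879, 0.4879, 0.02429]
p0 = 0.4879, p1 = 0.4879

∂p0/∂z1 = -p0 × p1 = -0.4879 × 0.4879 = -0.238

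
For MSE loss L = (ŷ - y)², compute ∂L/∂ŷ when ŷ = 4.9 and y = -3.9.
∂L/∂ŷ = 17.6

∂L/∂ŷ = 2(ŷ - y) = 2(4.9 - -3.9) = 2(8.8) = 17.6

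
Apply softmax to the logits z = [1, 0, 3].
p = [0.1142, 0.042, 0.8438]

exp(z) = [2.718, 1, 20.09]
Sum = 23.8
p = [0.1142, 0.042, 0.8438]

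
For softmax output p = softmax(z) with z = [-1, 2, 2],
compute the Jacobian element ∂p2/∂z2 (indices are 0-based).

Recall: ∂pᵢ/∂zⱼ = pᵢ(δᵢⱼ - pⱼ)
∂p2/∂z2 = 0.2499

p = softmax(z) = [0.02429, 0.4879, 0.4879]
p2 = 0.4879

∂p2/∂z2 = p2(1 - p2) = 0.4879 × (1 - 0.4879) = 0.2499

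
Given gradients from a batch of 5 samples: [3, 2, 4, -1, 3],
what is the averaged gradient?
Average gradient = 2.2

Average = (1/5)(3 + 2 + 4 + -1 + 3) = 11/5 = 2.2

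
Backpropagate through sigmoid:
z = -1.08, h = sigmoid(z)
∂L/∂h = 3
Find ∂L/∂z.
∂L/∂z = 0.5677

σ(-1.08) = 0.2535
σ'(-1.08) = σ(-1.08)(1 - σ(-1.08)) = 0.2535 × 0.7465 = 0.1892
∂L/∂z = ∂L/∂h · σ'(z) = 3 × 0.1892 = 0.5677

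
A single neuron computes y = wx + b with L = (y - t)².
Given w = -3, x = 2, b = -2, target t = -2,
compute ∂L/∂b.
∂L/∂b = -12

y = wx + b = (-3)(2) + -2 = -8
∂L/∂y = 2(y - t) = 2(-8 - -2) = -12
∂y/∂b = 1
∂L/∂b = ∂L/∂y · ∂y/∂b = -12 × 1 = -12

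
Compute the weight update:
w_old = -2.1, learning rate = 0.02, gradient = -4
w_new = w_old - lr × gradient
w_new = -2.02

w_new = w - η·∂L/∂w = -2.1 - 0.02×(-4) = -2.1 - (-0.08) = -2.02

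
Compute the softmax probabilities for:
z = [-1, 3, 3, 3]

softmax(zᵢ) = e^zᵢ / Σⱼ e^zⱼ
p = [0.0061, 0.3313, 0.3313, 0.3313]

exp(z) = [0.3679, 20.09, 20.09, 20.09]
Sum = 60.62
p = [0.0061, 0.3313, 0.3313, 0.3313]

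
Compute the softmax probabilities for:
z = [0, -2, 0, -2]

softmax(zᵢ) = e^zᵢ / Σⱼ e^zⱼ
p = [0.4404, 0.0596, 0.4404, 0.0596]

exp(z) = [1, 0.1353, 1, 0.1353]
Sum = 2.271
p = [0.4404, 0.0596, 0.4404, 0.0596]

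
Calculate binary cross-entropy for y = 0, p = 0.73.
L = 1.309

L = -0·log(0.73) - 1·log(0.27) = -log(0.27) = 1.309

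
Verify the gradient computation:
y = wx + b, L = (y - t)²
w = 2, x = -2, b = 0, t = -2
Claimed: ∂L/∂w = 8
Correct

y = (2)(-2) + 0 = -4
∂L/∂y = 2(y - t) = 2(-4 - -2) = -4
∂y/∂w = x = -2
∂L/∂w = -4 × -2 = 8

Claimed value: 8
Correct: The correct gradient is 8.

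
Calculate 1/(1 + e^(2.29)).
0.09195

sigmoid(-2.29) = 1/(1 + e^(2.29)) = 1/(1 + 9.875) = 0.09195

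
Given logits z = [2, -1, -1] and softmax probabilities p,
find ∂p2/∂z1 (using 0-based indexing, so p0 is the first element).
∂p2/∂z1 = -0.00205

p = softmax(z) = [0.9094, 0.04528, 0.04528]
p2 = 0.04528, p1 = 0.04528

∂p2/∂z1 = -p2 × p1 = -0.04528 × 0.04528 = -0.00205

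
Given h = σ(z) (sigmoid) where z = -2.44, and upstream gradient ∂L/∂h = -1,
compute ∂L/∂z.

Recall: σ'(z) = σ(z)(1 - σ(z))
∂L/∂z = -0.07375

σ(-2.44) = 0.08017
σ'(-2.44) = σ(-2.44)(1 - σ(-2.44)) = 0.08017 × 0.9198 = 0.07375
∂L/∂z = ∂L/∂h · σ'(z) = -1 × 0.07375 = -0.07375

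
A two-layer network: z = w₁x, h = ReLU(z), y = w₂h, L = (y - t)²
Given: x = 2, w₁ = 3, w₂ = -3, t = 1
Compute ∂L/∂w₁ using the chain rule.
∂L/∂w₁ = 228

Forward pass:
z = w₁x = 3×2 = 6
h = ReLU(6) = 6
y = w₂h = -3×6 = -18

Backward pass:
∂L/∂y = 2(y - t) = 2(-18 - 1) = -38
∂y/∂h = w₂ = -3
∂h/∂z = 1 (ReLU derivative)
∂z/∂w₁ = x = 2

∂L/∂w₁ = -38 × -3 × 1 × 2 = 228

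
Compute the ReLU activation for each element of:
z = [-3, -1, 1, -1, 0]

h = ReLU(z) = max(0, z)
h = [0, 0, 1, 0, 0]

ReLU applied element-wise: max(0,-3)=0, max(0,-1)=0, max(0,1)=1, max(0,-1)=0, max(0,0)=0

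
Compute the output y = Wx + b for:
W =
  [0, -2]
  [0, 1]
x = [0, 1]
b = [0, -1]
y = [-2, 0]

Wx = [0×0 + -2×1, 0×0 + 1×1]
   = [-2, 1]
y = Wx + b = [-2 + 0, 1 + -1] = [-2, 0]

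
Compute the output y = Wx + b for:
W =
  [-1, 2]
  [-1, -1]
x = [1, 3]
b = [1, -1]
y = [6, -5]

Wx = [-1×1 + 2×3, -1×1 + -1×3]
   = [5, -4]
y = Wx + b = [5 + 1, -4 + -1] = [6, -5]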